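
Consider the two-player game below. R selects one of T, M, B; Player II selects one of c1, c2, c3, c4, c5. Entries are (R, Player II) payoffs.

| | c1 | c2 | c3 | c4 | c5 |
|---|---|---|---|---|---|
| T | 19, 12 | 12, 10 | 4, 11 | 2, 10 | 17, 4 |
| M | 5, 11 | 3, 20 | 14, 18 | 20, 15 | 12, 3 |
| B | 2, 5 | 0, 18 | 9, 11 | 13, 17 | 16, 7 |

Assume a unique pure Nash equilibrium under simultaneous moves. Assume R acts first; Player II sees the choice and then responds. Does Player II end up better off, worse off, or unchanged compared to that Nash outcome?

Player II best-responds to each possible R move:
- T: Player II compares 12, 10, 11, 10, 4 and picks c1; R would get 19.
- M: Player II compares 11, 20, 18, 15, 3 and picks c2; R would get 3.
- B: Player II compares 5, 18, 11, 17, 7 and picks c2; R would get 0.
R's induced payoffs are 19, 3, 0, so R commits to T. Subgame-perfect outcome: (T, c1) with payoffs (19, 12).
Under simultaneous play:
R's best replies: c1→T; c2→T; c3→M; c4→M; c5→T.
Player II's best replies: T→c1; M→c2; B→c2.
The unique mutual best reply is (T, c1), giving (19, 12).
Player II earns 12 sequentially versus 12 at the Nash outcome: unchanged.

unchanged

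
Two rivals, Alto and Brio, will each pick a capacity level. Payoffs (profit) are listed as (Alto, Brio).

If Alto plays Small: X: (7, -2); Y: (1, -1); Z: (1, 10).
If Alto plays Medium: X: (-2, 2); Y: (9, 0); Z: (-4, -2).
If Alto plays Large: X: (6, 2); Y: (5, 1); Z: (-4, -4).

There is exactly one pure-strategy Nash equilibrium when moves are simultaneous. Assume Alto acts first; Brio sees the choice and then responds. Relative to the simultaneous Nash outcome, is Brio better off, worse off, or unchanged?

worse off

Work backward from Brio's decision.
- Small: Brio compares -2, -1, 10 and picks Z; Alto would get 1.
- Medium: Brio compares 2, 0, -2 and picks X; Alto would get -2.
- Large: Brio compares 2, 1, -4 and picks X; Alto would get 6.
Maximizing over 1, -2, 6, Alto chooses Large. Subgame-perfect outcome: (Large, X) with payoffs (6, 2).
For the simultaneous game, intersect best replies.
Alto's best replies: X→Small; Y→Medium; Z→Small.
Brio's best replies: Small→Z; Medium→X; Large→X.
The unique mutual best reply is (Small, Z), giving (1, 10).
Brio earns 2 sequentially versus 10 at the Nash outcome: worse off.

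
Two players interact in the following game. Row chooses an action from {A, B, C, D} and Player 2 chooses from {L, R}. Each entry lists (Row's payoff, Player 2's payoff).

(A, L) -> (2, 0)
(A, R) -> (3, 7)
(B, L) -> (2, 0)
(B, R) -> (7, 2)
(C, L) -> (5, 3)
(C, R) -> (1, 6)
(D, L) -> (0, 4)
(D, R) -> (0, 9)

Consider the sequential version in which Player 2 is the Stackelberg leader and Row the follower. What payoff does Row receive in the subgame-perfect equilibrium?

Solve by backward induction (Player 2 leads).
- L → Row plays C (best of 2, 2, 5, 0); Player 2 gets 3.
- R → Row plays B (best of 3, 7, 1, 0); Player 2 gets 2.
Player 2's induced payoffs are 3, 2, so Player 2 commits to L. Subgame-perfect outcome: (C, L) with payoffs (5, 3).

5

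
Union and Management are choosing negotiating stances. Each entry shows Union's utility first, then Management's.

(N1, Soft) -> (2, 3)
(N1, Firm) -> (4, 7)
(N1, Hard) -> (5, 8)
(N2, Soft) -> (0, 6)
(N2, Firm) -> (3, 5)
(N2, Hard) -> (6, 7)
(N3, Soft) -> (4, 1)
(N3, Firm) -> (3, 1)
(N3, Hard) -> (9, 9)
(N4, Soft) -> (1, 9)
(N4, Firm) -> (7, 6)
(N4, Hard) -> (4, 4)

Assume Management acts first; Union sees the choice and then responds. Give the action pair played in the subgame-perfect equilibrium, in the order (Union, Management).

Backward induction with Management moving first.
- Soft: BR = N3, leader payoff 1.
- Firm: BR = N4, leader payoff 6.
- Hard: BR = N3, leader payoff 9.
Among 1, 6, 9, the best is 9 at Hard. Subgame-perfect outcome: (N3, Hard) with payoffs (9, 9).

(N3, Hard)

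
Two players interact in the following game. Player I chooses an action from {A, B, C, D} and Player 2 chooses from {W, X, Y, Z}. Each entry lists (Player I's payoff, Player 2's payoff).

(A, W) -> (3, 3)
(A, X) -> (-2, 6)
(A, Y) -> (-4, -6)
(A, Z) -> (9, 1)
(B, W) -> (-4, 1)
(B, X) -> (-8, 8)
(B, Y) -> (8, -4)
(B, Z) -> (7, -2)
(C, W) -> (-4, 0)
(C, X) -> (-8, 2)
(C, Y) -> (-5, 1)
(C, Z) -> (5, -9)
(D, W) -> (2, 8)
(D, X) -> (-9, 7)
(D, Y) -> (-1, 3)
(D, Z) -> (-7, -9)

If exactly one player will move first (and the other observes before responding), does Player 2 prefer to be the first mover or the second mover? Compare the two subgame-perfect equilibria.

second

If Player I leads: Player 2's best replies are A→X, B→X, C→X, D→W; Player I's induced payoffs -2, -8, -8, 2; outcome (D, W), payoffs (2, 8).
If Player 2 leads: Player I's best replies are W→A, X→A, Y→B, Z→A; Player 2's induced payoffs 3, 6, -4, 1; outcome (A, X), payoffs (-2, 6).
Player 2 gets 6 moving first and 8 moving second, so Player 2 prefers to move second.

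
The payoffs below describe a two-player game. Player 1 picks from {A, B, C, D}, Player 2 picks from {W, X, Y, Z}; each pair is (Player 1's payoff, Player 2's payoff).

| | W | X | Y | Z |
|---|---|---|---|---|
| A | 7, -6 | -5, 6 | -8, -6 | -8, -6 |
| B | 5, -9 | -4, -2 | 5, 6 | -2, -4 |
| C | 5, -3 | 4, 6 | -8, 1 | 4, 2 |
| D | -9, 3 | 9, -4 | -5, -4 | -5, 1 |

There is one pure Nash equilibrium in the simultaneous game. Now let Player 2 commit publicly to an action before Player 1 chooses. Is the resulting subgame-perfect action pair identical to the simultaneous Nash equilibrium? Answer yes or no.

yes

Solve by backward induction (Player 2 leads).
- W → Player 1 plays A (best of 7, 5, 5, -9); Player 2 gets -6.
- X → Player 1 plays D (best of -5, -4, 4, 9); Player 2 gets -4.
- Y → Player 1 plays B (best of -8, 5, -8, -5); Player 2 gets 6.
- Z → Player 1 plays C (best of -8, -2, 4, -5); Player 2 gets 2.
Among -6, -4, 6, 2, the best is 6 at Y. Subgame-perfect outcome: (B, Y) with payoffs (5, 6).
Under simultaneous play:
Player 1's best replies: W→A; X→D; Y→B; Z→C.
Player 2's best replies: A→X; B→Y; C→X; D→W.
The unique mutual best reply is (B, Y), giving (5, 6).
Sequential outcome (B, Y) coincides with the Nash profile (B, Y).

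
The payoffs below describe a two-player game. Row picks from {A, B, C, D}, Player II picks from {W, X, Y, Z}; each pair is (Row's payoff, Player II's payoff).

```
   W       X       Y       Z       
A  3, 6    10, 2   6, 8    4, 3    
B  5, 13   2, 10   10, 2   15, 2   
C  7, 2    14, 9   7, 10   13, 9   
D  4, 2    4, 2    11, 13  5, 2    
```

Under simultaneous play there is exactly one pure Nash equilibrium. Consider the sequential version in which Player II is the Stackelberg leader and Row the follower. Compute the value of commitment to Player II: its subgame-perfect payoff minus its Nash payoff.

0

Solve by backward induction (Player II leads).
- W: Row compares 3, 5, 7, 4 and picks C; Player II would get 2.
- X: Row compares 10, 2, 14, 4 and picks C; Player II would get 9.
- Y: Row compares 6, 10, 7, 11 and picks D; Player II would get 13.
- Z: Row compares 4, 15, 13, 5 and picks B; Player II would get 2.
Player II's induced payoffs are 2, 9, 13, 2, so Player II commits to Y. Subgame-perfect outcome: (D, Y) with payoffs (11, 13).
Under simultaneous play:
Row's best replies: W→C; X→C; Y→D; Z→B.
Player II's best replies: A→Y; B→W; C→Y; D→Y.
The unique mutual best reply is (D, Y), giving (11, 13).
Player II's commitment gain: 13 − 13 = 0.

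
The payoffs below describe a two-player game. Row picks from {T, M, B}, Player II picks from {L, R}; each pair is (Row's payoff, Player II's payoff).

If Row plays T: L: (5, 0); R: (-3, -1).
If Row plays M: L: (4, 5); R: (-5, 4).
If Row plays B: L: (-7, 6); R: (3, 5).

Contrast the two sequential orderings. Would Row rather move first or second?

first

If Row leads: Player II's best replies are T→L, M→L, B→L; Row's induced payoffs 5, 4, -7; outcome (T, L), payoffs (5, 0).
If Player II leads: Row's best replies are L→T, R→B; Player II's induced payoffs 0, 5; outcome (B, R), payoffs (3, 5).
Row gets 5 moving first and 3 moving second, so Row prefers to move first.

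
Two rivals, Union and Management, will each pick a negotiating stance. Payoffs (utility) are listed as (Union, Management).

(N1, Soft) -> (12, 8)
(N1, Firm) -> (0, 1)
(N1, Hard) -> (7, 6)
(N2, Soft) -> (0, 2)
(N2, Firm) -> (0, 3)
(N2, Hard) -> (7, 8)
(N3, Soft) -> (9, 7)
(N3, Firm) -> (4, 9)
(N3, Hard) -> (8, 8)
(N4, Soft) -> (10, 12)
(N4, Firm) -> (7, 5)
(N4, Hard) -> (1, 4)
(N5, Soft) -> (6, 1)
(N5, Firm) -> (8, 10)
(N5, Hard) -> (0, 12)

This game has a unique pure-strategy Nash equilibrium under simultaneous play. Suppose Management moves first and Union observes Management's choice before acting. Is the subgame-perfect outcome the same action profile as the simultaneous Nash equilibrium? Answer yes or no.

Backward induction with Management moving first.
- Soft: Union compares 12, 0, 9, 10, 6 and picks N1; Management would get 8.
- Firm: Union compares 0, 0, 4, 7, 8 and picks N5; Management would get 10.
- Hard: Union compares 7, 7, 8, 1, 0 and picks N3; Management would get 8.
Maximizing over 8, 10, 8, Management chooses Firm. Subgame-perfect outcome: (N5, Firm) with payoffs (8, 10).
Under simultaneous play:
Union's best replies: Soft→N1; Firm→N5; Hard→N3.
Management's best replies: N1→Soft; N2→Hard; N3→Firm; N4→Soft; N5→Hard.
Only (N1, Soft) has each player best-responding; Nash payoffs (12, 8).
Sequential outcome (N5, Firm) differs from the Nash profile (N1, Soft).

no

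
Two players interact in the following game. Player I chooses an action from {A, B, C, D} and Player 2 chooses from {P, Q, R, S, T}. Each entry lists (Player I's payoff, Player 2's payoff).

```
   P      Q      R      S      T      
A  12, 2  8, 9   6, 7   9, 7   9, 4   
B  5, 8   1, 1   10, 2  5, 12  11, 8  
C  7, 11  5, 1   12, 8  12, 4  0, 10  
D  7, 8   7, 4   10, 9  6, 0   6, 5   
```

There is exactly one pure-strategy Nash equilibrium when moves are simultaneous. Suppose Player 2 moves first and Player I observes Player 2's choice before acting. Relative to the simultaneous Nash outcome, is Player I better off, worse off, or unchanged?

unchanged

Solve by backward induction (Player 2 leads).
- P → Player I plays A (best of 12, 5, 7, 7); Player 2 gets 2.
- Q → Player I plays A (best of 8, 1, 5, 7); Player 2 gets 9.
- R → Player I plays C (best of 6, 10, 12, 10); Player 2 gets 8.
- S → Player I plays C (best of 9, 5, 12, 6); Player 2 gets 4.
- T → Player I plays B (best of 9, 11, 0, 6); Player 2 gets 8.
Player 2's induced payoffs are 2, 9, 8, 4, 8, so Player 2 commits to Q. Subgame-perfect outcome: (A, Q) with payoffs (8, 9).
For the simultaneous game, intersect best replies.
Player I's best replies: P→A; Q→A; R→C; S→C; T→B.
Player 2's best replies: A→Q; B→S; C→P; D→R.
The unique mutual best reply is (A, Q), giving (8, 9).
Player I earns 8 sequentially versus 8 at the Nash outcome: unchanged.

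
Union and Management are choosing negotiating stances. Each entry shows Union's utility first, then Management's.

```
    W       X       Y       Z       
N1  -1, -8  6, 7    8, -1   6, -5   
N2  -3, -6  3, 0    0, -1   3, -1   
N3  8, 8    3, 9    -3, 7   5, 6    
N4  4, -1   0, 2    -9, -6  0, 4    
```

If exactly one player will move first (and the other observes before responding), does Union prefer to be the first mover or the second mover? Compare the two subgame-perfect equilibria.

If Union leads: Management's best replies are N1→X, N2→X, N3→X, N4→Z; Union's induced payoffs 6, 3, 3, 0; outcome (N1, X), payoffs (6, 7).
If Management leads: Union's best replies are W→N3, X→N1, Y→N1, Z→N1; Management's induced payoffs 8, 7, -1, -5; outcome (N3, W), payoffs (8, 8).
Union gets 6 moving first and 8 moving second, so Union prefers to move second.

second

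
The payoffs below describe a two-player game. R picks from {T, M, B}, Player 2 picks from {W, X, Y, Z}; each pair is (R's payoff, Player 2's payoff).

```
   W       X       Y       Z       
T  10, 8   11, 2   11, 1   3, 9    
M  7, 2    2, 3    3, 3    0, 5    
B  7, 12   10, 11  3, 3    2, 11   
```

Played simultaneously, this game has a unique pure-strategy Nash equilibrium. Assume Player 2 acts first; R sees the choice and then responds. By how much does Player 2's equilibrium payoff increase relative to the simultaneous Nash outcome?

0

R best-responds to each possible Player 2 move:
- W: BR = T, leader payoff 8.
- X: BR = T, leader payoff 2.
- Y: BR = T, leader payoff 1.
- Z: BR = T, leader payoff 9.
Among 8, 2, 1, 9, the best is 9 at Z. Subgame-perfect outcome: (T, Z) with payoffs (3, 9).
Now find the simultaneous Nash equilibrium.
R's best replies: W→T; X→T; Y→T; Z→T.
Player 2's best replies: T→Z; M→Z; B→W.
Only (T, Z) has each player best-responding; Nash payoffs (3, 9).
Player 2's commitment gain: 9 − 9 = 0.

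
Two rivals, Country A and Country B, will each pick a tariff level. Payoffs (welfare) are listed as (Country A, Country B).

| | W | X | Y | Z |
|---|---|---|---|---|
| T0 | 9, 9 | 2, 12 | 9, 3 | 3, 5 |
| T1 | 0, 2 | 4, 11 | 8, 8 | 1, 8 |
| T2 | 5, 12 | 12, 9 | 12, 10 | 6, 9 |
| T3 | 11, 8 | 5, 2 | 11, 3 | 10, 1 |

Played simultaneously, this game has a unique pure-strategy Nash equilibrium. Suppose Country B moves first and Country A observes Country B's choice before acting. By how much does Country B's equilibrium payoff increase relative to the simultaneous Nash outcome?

2

Backward induction with Country B moving first.
- W: Country A compares 9, 0, 5, 11 and picks T3; Country B would get 8.
- X: Country A compares 2, 4, 12, 5 and picks T2; Country B would get 9.
- Y: Country A compares 9, 8, 12, 11 and picks T2; Country B would get 10.
- Z: Country A compares 3, 1, 6, 10 and picks T3; Country B would get 1.
Country B's induced payoffs are 8, 9, 10, 1, so Country B commits to Y. Subgame-perfect outcome: (T2, Y) with payoffs (12, 10).
Now find the simultaneous Nash equilibrium.
Country A's best replies: W→T3; X→T2; Y→T2; Z→T3.
Country B's best replies: T0→X; T1→X; T2→W; T3→W.
The unique mutual best reply is (T3, W), giving (11, 8).
Country B's commitment gain: 10 − 8 = 2.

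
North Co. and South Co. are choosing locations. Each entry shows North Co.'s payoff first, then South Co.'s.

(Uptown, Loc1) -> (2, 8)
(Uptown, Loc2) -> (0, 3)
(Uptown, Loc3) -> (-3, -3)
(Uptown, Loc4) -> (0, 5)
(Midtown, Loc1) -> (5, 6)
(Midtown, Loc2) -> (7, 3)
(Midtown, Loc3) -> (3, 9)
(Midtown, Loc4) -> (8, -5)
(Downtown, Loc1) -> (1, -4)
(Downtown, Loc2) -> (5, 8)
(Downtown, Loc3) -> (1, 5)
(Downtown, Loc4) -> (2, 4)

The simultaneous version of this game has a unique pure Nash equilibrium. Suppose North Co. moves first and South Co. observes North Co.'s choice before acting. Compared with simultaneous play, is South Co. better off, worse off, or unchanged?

worse off

Work backward from South Co.'s decision.
- Uptown: South Co. compares 8, 3, -3, 5 and picks Loc1; North Co. would get 2.
- Midtown: South Co. compares 6, 3, 9, -5 and picks Loc3; North Co. would get 3.
- Downtown: South Co. compares -4, 8, 5, 4 and picks Loc2; North Co. would get 5.
North Co.'s induced payoffs are 2, 3, 5, so North Co. commits to Downtown. Subgame-perfect outcome: (Downtown, Loc2) with payoffs (5, 8).
Now find the simultaneous Nash equilibrium.
North Co.'s best replies: Loc1→Midtown; Loc2→Midtown; Loc3→Midtown; Loc4→Midtown.
South Co.'s best replies: Uptown→Loc1; Midtown→Loc3; Downtown→Loc2.
The unique mutual best reply is (Midtown, Loc3), giving (3, 9).
South Co. earns 8 sequentially versus 9 at the Nash outcome: worse off.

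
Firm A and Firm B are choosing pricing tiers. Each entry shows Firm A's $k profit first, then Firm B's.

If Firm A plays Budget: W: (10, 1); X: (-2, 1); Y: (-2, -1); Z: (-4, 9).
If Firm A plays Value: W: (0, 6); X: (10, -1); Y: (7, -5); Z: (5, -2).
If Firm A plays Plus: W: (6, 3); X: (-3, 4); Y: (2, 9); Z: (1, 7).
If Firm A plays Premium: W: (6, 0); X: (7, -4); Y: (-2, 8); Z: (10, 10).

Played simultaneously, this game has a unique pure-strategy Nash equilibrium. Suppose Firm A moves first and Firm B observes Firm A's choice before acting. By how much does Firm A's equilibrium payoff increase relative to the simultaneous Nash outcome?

Firm B best-responds to each possible Firm A move:
- Budget: Firm B compares 1, 1, -1, 9 and picks Z; Firm A would get -4.
- Value: Firm B compares 6, -1, -5, -2 and picks W; Firm A would get 0.
- Plus: Firm B compares 3, 4, 9, 7 and picks Y; Firm A would get 2.
- Premium: Firm B compares 0, -4, 8, 10 and picks Z; Firm A would get 10.
Among -4, 0, 2, 10, the best is 10 at Premium. Subgame-perfect outcome: (Premium, Z) with payoffs (10, 10).
Under simultaneous play:
Firm A's best replies: W→Budget; X→Value; Y→Value; Z→Premium.
Firm B's best replies: Budget→Z; Value→W; Plus→Y; Premium→Z.
Only (Premium, Z) has each player best-responding; Nash payoffs (10, 10).
Firm A's commitment gain: 10 − 10 = 0.

0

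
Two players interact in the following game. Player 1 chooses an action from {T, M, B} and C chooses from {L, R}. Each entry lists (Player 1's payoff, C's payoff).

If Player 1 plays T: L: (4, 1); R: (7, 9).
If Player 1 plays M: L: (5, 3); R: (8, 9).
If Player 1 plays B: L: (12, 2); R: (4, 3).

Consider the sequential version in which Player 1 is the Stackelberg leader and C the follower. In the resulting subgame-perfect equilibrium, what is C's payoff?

9

C best-responds to each possible Player 1 move:
- T → C plays R (best of 1, 9); Player 1 gets 7.
- M → C plays R (best of 3, 9); Player 1 gets 8.
- B → C plays R (best of 2, 3); Player 1 gets 4.
Maximizing over 7, 8, 4, Player 1 chooses M. Subgame-perfect outcome: (M, R) with payoffs (8, 9).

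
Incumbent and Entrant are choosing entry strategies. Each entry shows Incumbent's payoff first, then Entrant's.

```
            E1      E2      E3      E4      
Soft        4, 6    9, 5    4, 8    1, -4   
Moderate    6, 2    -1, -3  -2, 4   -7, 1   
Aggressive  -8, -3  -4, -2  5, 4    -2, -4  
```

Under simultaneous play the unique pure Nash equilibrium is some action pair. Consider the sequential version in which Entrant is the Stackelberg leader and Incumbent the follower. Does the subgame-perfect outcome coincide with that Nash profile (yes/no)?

Solve by backward induction (Entrant leads).
- E1: Incumbent compares 4, 6, -8 and picks Moderate; Entrant would get 2.
- E2: Incumbent compares 9, -1, -4 and picks Soft; Entrant would get 5.
- E3: Incumbent compares 4, -2, 5 and picks Aggressive; Entrant would get 4.
- E4: Incumbent compares 1, -7, -2 and picks Soft; Entrant would get -4.
Entrant's induced payoffs are 2, 5, 4, -4, so Entrant commits to E2. Subgame-perfect outcome: (Soft, E2) with payoffs (9, 5).
For the simultaneous game, intersect best replies.
Incumbent's best replies: E1→Moderate; E2→Soft; E3→Aggressive; E4→Soft.
Entrant's best replies: Soft→E3; Moderate→E3; Aggressive→E3.
The unique mutual best reply is (Aggressive, E3), giving (5, 4).
Sequential outcome (Soft, E2) differs from the Nash profile (Aggressive, E3).

no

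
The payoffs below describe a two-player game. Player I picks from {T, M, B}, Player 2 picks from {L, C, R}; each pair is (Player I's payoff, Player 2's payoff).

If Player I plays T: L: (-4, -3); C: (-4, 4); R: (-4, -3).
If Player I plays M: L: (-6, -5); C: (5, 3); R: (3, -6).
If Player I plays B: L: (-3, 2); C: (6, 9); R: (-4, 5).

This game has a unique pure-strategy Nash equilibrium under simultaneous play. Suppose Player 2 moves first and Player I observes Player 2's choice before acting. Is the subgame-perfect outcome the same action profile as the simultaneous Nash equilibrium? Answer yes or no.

Solve by backward induction (Player 2 leads).
- L: BR = B, leader payoff 2.
- C: BR = B, leader payoff 9.
- R: BR = M, leader payoff -6.
Maximizing over 2, 9, -6, Player 2 chooses C. Subgame-perfect outcome: (B, C) with payoffs (6, 9).
Now find the simultaneous Nash equilibrium.
Player I's best replies: L→B; C→B; R→M.
Player 2's best replies: T→C; M→C; B→C.
The unique mutual best reply is (B, C), giving (6, 9).
Sequential outcome (B, C) coincides with the Nash profile (B, C).

yes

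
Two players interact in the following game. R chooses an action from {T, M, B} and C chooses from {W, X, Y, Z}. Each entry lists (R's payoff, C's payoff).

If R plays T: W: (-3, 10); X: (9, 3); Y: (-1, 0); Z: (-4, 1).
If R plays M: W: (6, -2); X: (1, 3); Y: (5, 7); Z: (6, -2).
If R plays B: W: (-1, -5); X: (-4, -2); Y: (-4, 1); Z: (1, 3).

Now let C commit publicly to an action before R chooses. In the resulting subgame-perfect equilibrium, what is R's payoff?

Solve by backward induction (C leads).
- W: R compares -3, 6, -1 and picks M; C would get -2.
- X: R compares 9, 1, -4 and picks T; C would get 3.
- Y: R compares -1, 5, -4 and picks M; C would get 7.
- Z: R compares -4, 6, 1 and picks M; C would get -2.
C's induced payoffs are -2, 3, 7, -2, so C commits to Y. Subgame-perfect outcome: (M, Y) with payoffs (5, 7).

5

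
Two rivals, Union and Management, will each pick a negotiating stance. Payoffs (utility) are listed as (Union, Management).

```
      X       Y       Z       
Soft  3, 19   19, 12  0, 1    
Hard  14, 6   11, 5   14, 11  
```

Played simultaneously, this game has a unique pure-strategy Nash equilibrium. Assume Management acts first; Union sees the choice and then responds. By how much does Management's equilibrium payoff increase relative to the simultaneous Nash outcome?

Backward induction with Management moving first.
- X: BR = Hard, leader payoff 6.
- Y: BR = Soft, leader payoff 12.
- Z: BR = Hard, leader payoff 11.
Maximizing over 6, 12, 11, Management chooses Y. Subgame-perfect outcome: (Soft, Y) with payoffs (19, 12).
For the simultaneous game, intersect best replies.
Union's best replies: X→Hard; Y→Soft; Z→Hard.
Management's best replies: Soft→X; Hard→Z.
Only (Hard, Z) has each player best-responding; Nash payoffs (14, 11).
Management's commitment gain: 12 − 11 = 1.

1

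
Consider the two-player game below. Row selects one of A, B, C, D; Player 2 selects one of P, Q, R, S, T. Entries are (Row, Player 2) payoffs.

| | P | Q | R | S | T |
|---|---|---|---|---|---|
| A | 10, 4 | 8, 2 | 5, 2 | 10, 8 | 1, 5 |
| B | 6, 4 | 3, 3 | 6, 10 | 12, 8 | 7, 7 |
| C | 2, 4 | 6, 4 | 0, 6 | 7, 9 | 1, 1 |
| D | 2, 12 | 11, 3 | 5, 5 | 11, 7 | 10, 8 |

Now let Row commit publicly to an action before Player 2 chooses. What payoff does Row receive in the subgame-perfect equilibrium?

10

Player 2 best-responds to each possible Row move:
- A: Player 2 compares 4, 2, 2, 8, 5 and picks S; Row would get 10.
- B: Player 2 compares 4, 3, 10, 8, 7 and picks R; Row would get 6.
- C: Player 2 compares 4, 4, 6, 9, 1 and picks S; Row would get 7.
- D: Player 2 compares 12, 3, 5, 7, 8 and picks P; Row would get 2.
Maximizing over 10, 6, 7, 2, Row chooses A. Subgame-perfect outcome: (A, S) with payoffs (10, 8).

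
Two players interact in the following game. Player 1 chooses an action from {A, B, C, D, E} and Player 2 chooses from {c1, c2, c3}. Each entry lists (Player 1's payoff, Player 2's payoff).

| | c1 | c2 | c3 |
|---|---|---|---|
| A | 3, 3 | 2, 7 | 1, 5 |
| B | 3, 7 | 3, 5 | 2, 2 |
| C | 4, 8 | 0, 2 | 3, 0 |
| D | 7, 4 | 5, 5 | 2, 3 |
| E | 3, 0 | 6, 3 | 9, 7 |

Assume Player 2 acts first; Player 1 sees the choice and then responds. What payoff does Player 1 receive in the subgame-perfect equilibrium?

Solve by backward induction (Player 2 leads).
- c1: BR = D, leader payoff 4.
- c2: BR = E, leader payoff 3.
- c3: BR = E, leader payoff 7.
Among 4, 3, 7, the best is 7 at c3. Subgame-perfect outcome: (E, c3) with payoffs (9, 7).

9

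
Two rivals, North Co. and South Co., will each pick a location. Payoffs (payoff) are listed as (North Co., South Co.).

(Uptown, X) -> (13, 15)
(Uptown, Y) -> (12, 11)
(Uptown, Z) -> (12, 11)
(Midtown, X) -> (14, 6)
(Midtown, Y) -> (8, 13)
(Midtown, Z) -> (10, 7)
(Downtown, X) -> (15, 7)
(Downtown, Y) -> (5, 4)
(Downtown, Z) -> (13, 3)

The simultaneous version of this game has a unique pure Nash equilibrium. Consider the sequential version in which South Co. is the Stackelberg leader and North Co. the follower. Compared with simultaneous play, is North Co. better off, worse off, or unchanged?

worse off

North Co. best-responds to each possible South Co. move:
- X → North Co. plays Downtown (best of 13, 14, 15); South Co. gets 7.
- Y → North Co. plays Uptown (best of 12, 8, 5); South Co. gets 11.
- Z → North Co. plays Downtown (best of 12, 10, 13); South Co. gets 3.
Among 7, 11, 3, the best is 11 at Y. Subgame-perfect outcome: (Uptown, Y) with payoffs (12, 11).
Under simultaneous play:
North Co.'s best replies: X→Downtown; Y→Uptown; Z→Downtown.
South Co.'s best replies: Uptown→X; Midtown→Y; Downtown→X.
The unique mutual best reply is (Downtown, X), giving (15, 7).
North Co. earns 12 sequentially versus 15 at the Nash outcome: worse off.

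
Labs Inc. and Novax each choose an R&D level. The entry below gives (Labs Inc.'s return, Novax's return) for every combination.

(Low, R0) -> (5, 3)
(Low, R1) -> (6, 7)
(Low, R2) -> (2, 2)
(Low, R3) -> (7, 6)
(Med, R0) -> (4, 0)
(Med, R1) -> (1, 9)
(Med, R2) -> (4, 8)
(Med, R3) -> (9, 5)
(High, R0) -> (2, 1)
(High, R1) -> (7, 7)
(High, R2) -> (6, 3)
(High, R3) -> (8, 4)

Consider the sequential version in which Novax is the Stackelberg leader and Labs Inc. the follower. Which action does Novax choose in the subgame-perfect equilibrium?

R1

Work backward from Labs Inc.'s decision.
- R0 → Labs Inc. plays Low (best of 5, 4, 2); Novax gets 3.
- R1 → Labs Inc. plays High (best of 6, 1, 7); Novax gets 7.
- R2 → Labs Inc. plays High (best of 2, 4, 6); Novax gets 3.
- R3 → Labs Inc. plays Med (best of 7, 9, 8); Novax gets 5.
Maximizing over 3, 7, 3, 5, Novax chooses R1. Subgame-perfect outcome: (High, R1) with payoffs (7, 7).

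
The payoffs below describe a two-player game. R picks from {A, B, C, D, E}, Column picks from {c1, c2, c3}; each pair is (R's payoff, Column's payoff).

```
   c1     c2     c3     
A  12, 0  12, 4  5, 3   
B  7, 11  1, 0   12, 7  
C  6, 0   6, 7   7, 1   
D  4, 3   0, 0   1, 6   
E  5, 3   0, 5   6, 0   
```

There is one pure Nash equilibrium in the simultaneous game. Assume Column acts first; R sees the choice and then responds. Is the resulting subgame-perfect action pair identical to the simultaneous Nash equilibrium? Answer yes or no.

Solve by backward induction (Column leads).
- c1: BR = A, leader payoff 0.
- c2: BR = A, leader payoff 4.
- c3: BR = B, leader payoff 7.
Maximizing over 0, 4, 7, Column chooses c3. Subgame-perfect outcome: (B, c3) with payoffs (12, 7).
For the simultaneous game, intersect best replies.
R's best replies: c1→A; c2→A; c3→B.
Column's best replies: A→c2; B→c1; C→c2; D→c3; E→c2.
The unique mutual best reply is (A, c2), giving (12, 4).
Sequential outcome (B, c3) differs from the Nash profile (A, c2).

no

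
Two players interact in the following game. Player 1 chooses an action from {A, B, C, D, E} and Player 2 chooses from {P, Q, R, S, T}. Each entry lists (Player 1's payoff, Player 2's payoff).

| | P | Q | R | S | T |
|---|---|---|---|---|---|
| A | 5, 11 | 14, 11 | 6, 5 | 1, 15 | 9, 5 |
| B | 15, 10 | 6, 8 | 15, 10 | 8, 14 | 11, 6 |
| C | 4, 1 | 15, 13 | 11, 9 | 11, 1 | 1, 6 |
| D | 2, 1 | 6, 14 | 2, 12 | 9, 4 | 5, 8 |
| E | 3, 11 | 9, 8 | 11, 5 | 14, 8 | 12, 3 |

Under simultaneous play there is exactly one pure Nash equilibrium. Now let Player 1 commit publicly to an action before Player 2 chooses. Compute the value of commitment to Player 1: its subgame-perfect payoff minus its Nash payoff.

Work backward from Player 2's decision.
- A → Player 2 plays S (best of 11, 11, 5, 15, 5); Player 1 gets 1.
- B → Player 2 plays S (best of 10, 8, 10, 14, 6); Player 1 gets 8.
- C → Player 2 plays Q (best of 1, 13, 9, 1, 6); Player 1 gets 15.
- D → Player 2 plays Q (best of 1, 14, 12, 4, 8); Player 1 gets 6.
- E → Player 2 plays P (best of 11, 8, 5, 8, 3); Player 1 gets 3.
Among 1, 8, 15, 6, 3, the best is 15 at C. Subgame-perfect outcome: (C, Q) with payoffs (15, 13).
Under simultaneous play:
Player 1's best replies: P→B; Q→C; R→B; S→E; T→E.
Player 2's best replies: A→S; B→S; C→Q; D→Q; E→P.
The unique mutual best reply is (C, Q), giving (15, 13).
Player 1's commitment gain: 15 − 15 = 0.

0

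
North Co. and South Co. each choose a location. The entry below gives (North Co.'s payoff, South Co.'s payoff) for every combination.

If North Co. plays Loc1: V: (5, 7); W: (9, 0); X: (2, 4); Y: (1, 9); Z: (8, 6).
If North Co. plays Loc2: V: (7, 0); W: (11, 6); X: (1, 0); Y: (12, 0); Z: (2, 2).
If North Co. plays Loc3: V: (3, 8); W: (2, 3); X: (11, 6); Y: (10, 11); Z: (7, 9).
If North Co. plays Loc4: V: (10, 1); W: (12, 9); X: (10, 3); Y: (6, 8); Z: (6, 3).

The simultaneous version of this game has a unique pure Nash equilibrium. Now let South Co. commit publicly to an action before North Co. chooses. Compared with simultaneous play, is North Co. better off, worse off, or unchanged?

unchanged

Backward induction with South Co. moving first.
- V: BR = Loc4, leader payoff 1.
- W: BR = Loc4, leader payoff 9.
- X: BR = Loc3, leader payoff 6.
- Y: BR = Loc2, leader payoff 0.
- Z: BR = Loc1, leader payoff 6.
Maximizing over 1, 9, 6, 0, 6, South Co. chooses W. Subgame-perfect outcome: (Loc4, W) with payoffs (12, 9).
Under simultaneous play:
North Co.'s best replies: V→Loc4; W→Loc4; X→Loc3; Y→Loc2; Z→Loc1.
South Co.'s best replies: Loc1→Y; Loc2→W; Loc3→Y; Loc4→W.
The unique mutual best reply is (Loc4, W), giving (12, 9).
North Co. earns 12 sequentially versus 12 at the Nash outcome: unchanged.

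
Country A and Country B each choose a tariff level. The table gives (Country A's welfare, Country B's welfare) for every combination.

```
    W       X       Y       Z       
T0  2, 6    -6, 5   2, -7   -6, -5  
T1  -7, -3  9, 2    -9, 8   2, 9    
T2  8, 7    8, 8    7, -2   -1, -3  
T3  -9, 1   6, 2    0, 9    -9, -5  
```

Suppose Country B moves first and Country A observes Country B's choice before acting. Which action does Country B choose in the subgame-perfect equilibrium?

Z

Solve by backward induction (Country B leads).
- W → Country A plays T2 (best of 2, -7, 8, -9); Country B gets 7.
- X → Country A plays T1 (best of -6, 9, 8, 6); Country B gets 2.
- Y → Country A plays T2 (best of 2, -9, 7, 0); Country B gets -2.
- Z → Country A plays T1 (best of -6, 2, -1, -9); Country B gets 9.
Country B's induced payoffs are 7, 2, -2, 9, so Country B commits to Z. Subgame-perfect outcome: (T1, Z) with payoffs (2, 9).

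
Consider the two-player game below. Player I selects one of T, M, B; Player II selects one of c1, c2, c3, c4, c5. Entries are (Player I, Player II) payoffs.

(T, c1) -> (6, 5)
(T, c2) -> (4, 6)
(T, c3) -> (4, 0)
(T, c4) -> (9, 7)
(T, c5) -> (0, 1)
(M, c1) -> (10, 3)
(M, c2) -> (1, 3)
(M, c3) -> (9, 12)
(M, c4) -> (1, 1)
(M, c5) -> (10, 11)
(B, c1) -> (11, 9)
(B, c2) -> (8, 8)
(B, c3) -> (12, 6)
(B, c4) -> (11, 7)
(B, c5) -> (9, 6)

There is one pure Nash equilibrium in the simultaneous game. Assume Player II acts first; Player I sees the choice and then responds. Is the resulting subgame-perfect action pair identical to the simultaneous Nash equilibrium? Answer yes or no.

no

Backward induction with Player II moving first.
- c1: BR = B, leader payoff 9.
- c2: BR = B, leader payoff 8.
- c3: BR = B, leader payoff 6.
- c4: BR = B, leader payoff 7.
- c5: BR = M, leader payoff 11.
Among 9, 8, 6, 7, 11, the best is 11 at c5. Subgame-perfect outcome: (M, c5) with payoffs (10, 11).
Under simultaneous play:
Player I's best replies: c1→B; c2→B; c3→B; c4→B; c5→M.
Player II's best replies: T→c4; M→c3; B→c1.
The unique mutual best reply is (B, c1), giving (11, 9).
Sequential outcome (M, c5) differs from the Nash profile (B, c1).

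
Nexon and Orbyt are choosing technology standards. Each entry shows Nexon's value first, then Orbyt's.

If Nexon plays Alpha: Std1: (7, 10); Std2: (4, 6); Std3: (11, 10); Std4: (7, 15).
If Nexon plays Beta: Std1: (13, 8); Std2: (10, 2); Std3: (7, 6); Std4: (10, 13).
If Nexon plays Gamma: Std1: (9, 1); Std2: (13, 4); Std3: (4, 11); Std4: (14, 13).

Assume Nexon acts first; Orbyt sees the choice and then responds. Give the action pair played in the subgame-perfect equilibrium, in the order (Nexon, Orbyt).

Work backward from Orbyt's decision.
- Alpha: BR = Std4, leader payoff 7.
- Beta: BR = Std4, leader payoff 10.
- Gamma: BR = Std4, leader payoff 14.
Nexon's induced payoffs are 7, 10, 14, so Nexon commits to Gamma. Subgame-perfect outcome: (Gamma, Std4) with payoffs (14, 13).

(Gamma, Std4)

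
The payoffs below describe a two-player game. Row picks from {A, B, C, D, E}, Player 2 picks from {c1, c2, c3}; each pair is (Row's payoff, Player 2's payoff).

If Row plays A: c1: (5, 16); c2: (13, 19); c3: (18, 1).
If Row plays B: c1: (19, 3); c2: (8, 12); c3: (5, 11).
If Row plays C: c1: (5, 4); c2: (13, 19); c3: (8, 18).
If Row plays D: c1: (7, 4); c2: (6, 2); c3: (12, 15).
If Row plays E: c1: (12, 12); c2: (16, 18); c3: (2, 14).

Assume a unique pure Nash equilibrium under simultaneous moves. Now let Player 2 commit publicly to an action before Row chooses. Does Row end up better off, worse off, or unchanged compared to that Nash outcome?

unchanged

Work backward from Row's decision.
- c1 → Row plays B (best of 5, 19, 5, 7, 12); Player 2 gets 3.
- c2 → Row plays E (best of 13, 8, 13, 6, 16); Player 2 gets 18.
- c3 → Row plays A (best of 18, 5, 8, 12, 2); Player 2 gets 1.
Player 2's induced payoffs are 3, 18, 1, so Player 2 commits to c2. Subgame-perfect outcome: (E, c2) with payoffs (16, 18).
Now find the simultaneous Nash equilibrium.
Row's best replies: c1→B; c2→E; c3→A.
Player 2's best replies: A→c2; B→c2; C→c2; D→c3; E→c2.
The unique mutual best reply is (E, c2), giving (16, 18).
Row earns 16 sequentially versus 16 at the Nash outcome: unchanged.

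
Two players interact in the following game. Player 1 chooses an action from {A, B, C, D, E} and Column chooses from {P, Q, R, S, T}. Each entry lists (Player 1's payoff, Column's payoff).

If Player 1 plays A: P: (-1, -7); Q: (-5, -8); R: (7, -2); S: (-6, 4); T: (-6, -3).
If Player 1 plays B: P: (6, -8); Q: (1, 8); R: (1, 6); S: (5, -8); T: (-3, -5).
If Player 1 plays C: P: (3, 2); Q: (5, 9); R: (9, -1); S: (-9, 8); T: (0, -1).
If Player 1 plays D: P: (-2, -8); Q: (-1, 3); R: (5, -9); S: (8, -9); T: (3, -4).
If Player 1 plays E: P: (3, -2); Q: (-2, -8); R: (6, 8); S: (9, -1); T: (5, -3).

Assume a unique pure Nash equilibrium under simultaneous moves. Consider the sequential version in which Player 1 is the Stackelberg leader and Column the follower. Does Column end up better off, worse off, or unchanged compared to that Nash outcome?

Work backward from Column's decision.
- A: BR = S, leader payoff -6.
- B: BR = Q, leader payoff 1.
- C: BR = Q, leader payoff 5.
- D: BR = Q, leader payoff -1.
- E: BR = R, leader payoff 6.
Among -6, 1, 5, -1, 6, the best is 6 at E. Subgame-perfect outcome: (E, R) with payoffs (6, 8).
Under simultaneous play:
Player 1's best replies: P→B; Q→C; R→C; S→E; T→E.
Column's best replies: A→S; B→Q; C→Q; D→Q; E→R.
Only (C, Q) has each player best-responding; Nash payoffs (5, 9).
Column earns 8 sequentially versus 9 at the Nash outcome: worse off.

worse off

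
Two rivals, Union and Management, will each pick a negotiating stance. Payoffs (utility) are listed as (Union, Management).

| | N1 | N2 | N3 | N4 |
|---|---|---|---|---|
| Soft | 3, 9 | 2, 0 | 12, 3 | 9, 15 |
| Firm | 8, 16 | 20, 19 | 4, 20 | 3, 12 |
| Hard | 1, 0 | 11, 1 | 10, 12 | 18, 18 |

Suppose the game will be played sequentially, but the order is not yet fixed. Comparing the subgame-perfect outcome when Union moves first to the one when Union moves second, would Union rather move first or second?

second

If Union leads: Management's best replies are Soft→N4, Firm→N3, Hard→N4; Union's induced payoffs 9, 4, 18; outcome (Hard, N4), payoffs (18, 18).
If Management leads: Union's best replies are N1→Firm, N2→Firm, N3→Soft, N4→Hard; Management's induced payoffs 16, 19, 3, 18; outcome (Firm, N2), payoffs (20, 19).
Union gets 18 moving first and 20 moving second, so Union prefers to move second.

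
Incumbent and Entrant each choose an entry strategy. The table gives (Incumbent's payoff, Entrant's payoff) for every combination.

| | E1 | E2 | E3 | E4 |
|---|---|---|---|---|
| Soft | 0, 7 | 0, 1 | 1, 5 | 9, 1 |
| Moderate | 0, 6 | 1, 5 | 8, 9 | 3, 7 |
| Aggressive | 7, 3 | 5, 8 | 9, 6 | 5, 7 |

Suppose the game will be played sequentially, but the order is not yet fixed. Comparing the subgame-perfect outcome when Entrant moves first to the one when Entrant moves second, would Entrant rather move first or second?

If Incumbent leads: Entrant's best replies are Soft→E1, Moderate→E3, Aggressive→E2; Incumbent's induced payoffs 0, 8, 5; outcome (Moderate, E3), payoffs (8, 9).
If Entrant leads: Incumbent's best replies are E1→Aggressive, E2→Aggressive, E3→Aggressive, E4→Soft; Entrant's induced payoffs 3, 8, 6, 1; outcome (Aggressive, E2), payoffs (5, 8).
Entrant gets 8 moving first and 9 moving second, so Entrant prefers to move second.

second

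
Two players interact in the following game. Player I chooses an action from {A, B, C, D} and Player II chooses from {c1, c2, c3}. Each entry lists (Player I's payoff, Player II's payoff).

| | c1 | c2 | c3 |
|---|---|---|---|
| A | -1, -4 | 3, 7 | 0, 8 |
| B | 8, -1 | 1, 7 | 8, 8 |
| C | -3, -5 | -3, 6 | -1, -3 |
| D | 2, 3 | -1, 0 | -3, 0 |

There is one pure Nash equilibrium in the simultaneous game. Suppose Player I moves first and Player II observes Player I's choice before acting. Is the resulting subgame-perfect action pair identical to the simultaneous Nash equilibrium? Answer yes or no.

Backward induction with Player I moving first.
- A → Player II plays c3 (best of -4, 7, 8); Player I gets 0.
- B → Player II plays c3 (best of -1, 7, 8); Player I gets 8.
- C → Player II plays c2 (best of -5, 6, -3); Player I gets -3.
- D → Player II plays c1 (best of 3, 0, 0); Player I gets 2.
Among 0, 8, -3, 2, the best is 8 at B. Subgame-perfect outcome: (B, c3) with payoffs (8, 8).
For the simultaneous game, intersect best replies.
Player I's best replies: c1→B; c2→A; c3→B.
Player II's best replies: A→c3; B→c3; C→c2; D→c1.
The unique mutual best reply is (B, c3), giving (8, 8).
Sequential outcome (B, c3) coincides with the Nash profile (B, c3).

yes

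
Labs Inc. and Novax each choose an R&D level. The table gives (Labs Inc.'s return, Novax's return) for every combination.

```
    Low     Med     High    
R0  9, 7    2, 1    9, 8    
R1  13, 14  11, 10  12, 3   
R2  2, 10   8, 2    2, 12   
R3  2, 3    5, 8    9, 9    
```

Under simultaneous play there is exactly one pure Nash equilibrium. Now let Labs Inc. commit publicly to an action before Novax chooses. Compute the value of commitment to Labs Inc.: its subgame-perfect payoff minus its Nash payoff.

0

Backward induction with Labs Inc. moving first.
- R0 → Novax plays High (best of 7, 1, 8); Labs Inc. gets 9.
- R1 → Novax plays Low (best of 14, 10, 3); Labs Inc. gets 13.
- R2 → Novax plays High (best of 10, 2, 12); Labs Inc. gets 2.
- R3 → Novax plays High (best of 3, 8, 9); Labs Inc. gets 9.
Among 9, 13, 2, 9, the best is 13 at R1. Subgame-perfect outcome: (R1, Low) with payoffs (13, 14).
For the simultaneous game, intersect best replies.
Labs Inc.'s best replies: Low→R1; Med→R1; High→R1.
Novax's best replies: R0→High; R1→Low; R2→High; R3→High.
Only (R1, Low) has each player best-responding; Nash payoffs (13, 14).
Labs Inc.'s commitment gain: 13 − 13 = 0.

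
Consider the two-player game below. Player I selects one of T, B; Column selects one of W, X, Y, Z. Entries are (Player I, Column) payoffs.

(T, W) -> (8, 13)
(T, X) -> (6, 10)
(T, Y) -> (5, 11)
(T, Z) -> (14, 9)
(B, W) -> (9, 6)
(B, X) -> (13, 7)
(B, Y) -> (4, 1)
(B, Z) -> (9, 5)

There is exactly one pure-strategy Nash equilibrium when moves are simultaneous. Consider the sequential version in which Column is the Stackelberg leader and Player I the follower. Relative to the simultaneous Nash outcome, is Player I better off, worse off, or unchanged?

Work backward from Player I's decision.
- W: BR = B, leader payoff 6.
- X: BR = B, leader payoff 7.
- Y: BR = T, leader payoff 11.
- Z: BR = T, leader payoff 9.
Among 6, 7, 11, 9, the best is 11 at Y. Subgame-perfect outcome: (T, Y) with payoffs (5, 11).
For the simultaneous game, intersect best replies.
Player I's best replies: W→B; X→B; Y→T; Z→T.
Column's best replies: T→W; B→X.
Only (B, X) has each player best-responding; Nash payoffs (13, 7).
Player I earns 5 sequentially versus 13 at the Nash outcome: worse off.

worse off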